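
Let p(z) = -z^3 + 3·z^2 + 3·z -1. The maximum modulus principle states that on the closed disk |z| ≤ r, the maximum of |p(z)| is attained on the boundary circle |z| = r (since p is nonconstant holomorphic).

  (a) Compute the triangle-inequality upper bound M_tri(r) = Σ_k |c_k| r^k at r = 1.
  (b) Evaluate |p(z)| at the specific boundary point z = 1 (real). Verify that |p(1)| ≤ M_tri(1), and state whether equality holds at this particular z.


Coefficients: c_0 = -1, c_1 = 3, c_2 = 3, c_3 = -1. Radius r = 1.
Part (a). Triangle bound: M_tri(r) = Σ_k |c_k| r^k
  = |-1|·1^0 + |3|·1^1 + |3|·1^2 + |-1|·1^3
  = 1 + 3 + 3 + 1 = 8.
This bounds M(r) := max_{|z|=r} |p(z)| from above; equality holds iff all terms c_k z^k can be made to align in phase at a single z on |z|=r.
Part (b). At z = 1 (real, on the circle |z| = r):
  p(1) = (-1)·1^0 + (3)·1^1 + (3)·1^2 + (-1)·1^3 = 4.
  |p(1)| = 4.
Check: |p(1)| = 4 ≤ 8 = M_tri(1). ✓ Equality does not hold at z = 1 (the coefficients have mixed signs, so the terms do not all align in phase there).

M_tri(1) = 8; |p(1)| = 4; equality at z=1: no.


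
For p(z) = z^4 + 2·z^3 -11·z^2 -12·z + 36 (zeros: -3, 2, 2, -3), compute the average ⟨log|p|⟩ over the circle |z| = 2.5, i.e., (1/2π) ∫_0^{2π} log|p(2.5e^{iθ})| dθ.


Zeros: -3, -3, 2, 2; r = 2.5.
Inside |z| < r: 2, 2. Outside (|z| ≥ r): -3, -3.
p(0) = 36, so log|p(0)| = log(36) = 3.5835.
Apply Jensen: I(r) = log|p(0)| + Σ_k log(r/|z_k|), summed over zeros inside |z| < r.
  log(r/|z_k|) for z_k = 2: log(2.5/2) = 0.2231
  log(r/|z_k|) for z_k = 2: log(2.5/2) = 0.2231
  Outside zeros (-3, -3) contribute nothing to the Jensen sum.
Sum over inside zeros: 0.4463.
I(r) = log|p(0)| + (inside sum) = 3.5835 + 0.4463 = 4.0298.
Note: since some zeros are outside |z| ≤ r, the simplified n·log(r) form does NOT apply — only the inside zeros contribute.

I(r) ≈ 4.0298.


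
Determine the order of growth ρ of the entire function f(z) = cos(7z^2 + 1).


Write cos(w) = (e^{iw} ± e^{−iw})/(2 or 2i), so |cos(w)| ≤ e^{|w|}. With w = 7z^2 + 1, |w| ≤ 7r^2 + 1 on |z|=r, giving M(r) ≤ e^{7r^2 + 1} and ρ ≤ 2. For the lower bound, choose z on |z|=r with 7z^2 purely imaginary of modulus 7r^2; then |cos(7z^2 + 1)| grows like e^{7r^2}/2, so ρ ≥ 2. Hence ρ = 2.
Therefore ρ = 2.

Order ρ = 2.


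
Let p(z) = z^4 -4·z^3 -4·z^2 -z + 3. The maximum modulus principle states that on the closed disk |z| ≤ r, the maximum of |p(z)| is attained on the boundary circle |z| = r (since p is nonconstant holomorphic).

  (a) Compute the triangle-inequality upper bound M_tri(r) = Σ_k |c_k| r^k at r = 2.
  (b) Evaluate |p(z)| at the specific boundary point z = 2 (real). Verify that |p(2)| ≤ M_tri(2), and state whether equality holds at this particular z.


Coefficients: c_0 = 3, c_1 = -1, c_2 = -4, c_3 = -4, c_4 = 1. Radius r = 2.
Part (a). Triangle bound: M_tri(r) = Σ_k |c_k| r^k
  = |3|·2^0 + |-1|·2^1 + |-4|·2^2 + |-4|·2^3 + |1|·2^4
  = 3 + 2 + 16 + 32 + 16 = 69.
This bounds M(r) := max_{|z|=r} |p(z)| from above; equality holds iff all terms c_k z^k can be made to align in phase at a single z on |z|=r.
Part (b). At z = 2 (real, on the circle |z| = r):
  p(2) = (3)·2^0 + (-1)·2^1 + (-4)·2^2 + (-4)·2^3 + (1)·2^4 = -31.
  |p(2)| = 31.
Check: |p(2)| = 31 ≤ 69 = M_tri(2). ✓ Equality does not hold at z = 2 (the coefficients have mixed signs, so the terms do not all align in phase there).

M_tri(2) = 69; |p(2)| = 31; equality at z=2: no.


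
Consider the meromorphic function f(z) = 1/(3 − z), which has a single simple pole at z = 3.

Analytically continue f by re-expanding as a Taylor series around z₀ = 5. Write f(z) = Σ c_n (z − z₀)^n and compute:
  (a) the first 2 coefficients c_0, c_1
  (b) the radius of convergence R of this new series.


Let w = z − z₀, so z = z₀ + w.
Then 3 − z = 3 − (z₀ + w) = (3 − z₀) − w = -2 − w.
f(z) = 1/(-2 − w) = (1/(-2)) · 1/(1 − w/(-2)) = Σ_{n≥0} w^n / (-2)^(n+1).
So c_n = 1/(-2)^(n+1):
  c_0 = 1/(-2)^1 = -1/2.
  c_1 = 1/(-2)^2 = 1/4.
The series is valid for |w/d| < 1, i.e. |z − z₀| < |d|.
Radius of convergence: R = |3 − z₀| = |-2| = 2 (distance from z₀ to the singularity z = 3).

c_0 = -1/2, c_1 = 1/4; R = 2.


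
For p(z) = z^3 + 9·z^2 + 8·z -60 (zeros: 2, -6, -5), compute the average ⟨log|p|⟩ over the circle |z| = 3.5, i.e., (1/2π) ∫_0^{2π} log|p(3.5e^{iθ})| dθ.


Zeros: -6, -5, 2; r = 3.5.
Inside |z| < r: 2. Outside (|z| ≥ r): -6, -5.
p(0) = -60, so log|p(0)| = log(60) = 4.0943.
Apply Jensen: I(r) = log|p(0)| + Σ_k log(r/|z_k|), summed over zeros inside |z| < r.
  log(r/|z_k|) for z_k = 2: log(3.5/2) = 0.5596
  Outside zeros (-6, -5) contribute nothing to the Jensen sum.
Sum over inside zeros: 0.5596.
I(r) = log|p(0)| + (inside sum) = 4.0943 + 0.5596 = 4.6540.
Note: since some zeros are outside |z| ≤ r, the simplified n·log(r) form does NOT apply — only the inside zeros contribute.

I(r) ≈ 4.6540.


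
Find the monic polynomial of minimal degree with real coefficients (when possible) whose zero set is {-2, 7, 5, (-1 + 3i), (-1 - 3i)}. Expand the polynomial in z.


The polynomial is p(z) = ∏_{α ∈ S} (z − α), where S = {-2, 7, 5, (-1 + 3i), (-1 - 3i)}.
Expanding the product yields: p(z) = z^5 -8·z^4 + z^3 -8·z^2 + 250·z + 700.
Note conjugate pairs combine to real quadratics: (z − (-1+3i))(z − (-1−3i)) = z² + 2z + 10.
The resulting polynomial has degree 5 and real coefficients as required.

p(z) = z^5 -8·z^4 + z^3 -8·z^2 + 250·z + 700.


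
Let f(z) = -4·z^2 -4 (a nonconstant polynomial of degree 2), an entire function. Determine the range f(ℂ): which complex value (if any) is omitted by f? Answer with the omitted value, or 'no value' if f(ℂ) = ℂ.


Little Picard bounds the complement of f(ℂ) to at most one point.
For every w ∈ ℂ, the equation p(z) − w = 0 is a nonconstant polynomial in z and hence has at least one root by the fundamental theorem of algebra. So p is surjective onto ℂ, omitting no value.

Omitted value: no value.


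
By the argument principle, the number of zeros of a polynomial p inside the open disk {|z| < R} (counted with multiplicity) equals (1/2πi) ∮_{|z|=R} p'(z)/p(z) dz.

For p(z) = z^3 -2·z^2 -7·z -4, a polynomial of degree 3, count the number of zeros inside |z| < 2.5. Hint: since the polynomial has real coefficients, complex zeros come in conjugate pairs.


The zeros of p are: -1, 4, -1.
Their magnitudes are: 1, 4, 1.
Zeros with |z| < R = 2.5: -1, -1.
Count = 2.
By the argument principle, (1/2πi) ∮_{|z|=R} p'(z)/p(z) dz equals exactly this count.

Number of zeros inside |z| < 2.5: 2.


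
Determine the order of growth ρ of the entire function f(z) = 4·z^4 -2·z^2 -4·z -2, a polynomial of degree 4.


|f(z)| ≤ Σ|c_k|·r^k = O(r^4) as r → ∞. Polynomial growth is O(e^{r^ε}) for every ε > 0 (since r^4/e^{r^ε} → 0), so ρ ≤ ε for all ε > 0, i.e. ρ = 0. Every nonconstant polynomial has order 0.
Therefore ρ = 0.

Order ρ = 0.


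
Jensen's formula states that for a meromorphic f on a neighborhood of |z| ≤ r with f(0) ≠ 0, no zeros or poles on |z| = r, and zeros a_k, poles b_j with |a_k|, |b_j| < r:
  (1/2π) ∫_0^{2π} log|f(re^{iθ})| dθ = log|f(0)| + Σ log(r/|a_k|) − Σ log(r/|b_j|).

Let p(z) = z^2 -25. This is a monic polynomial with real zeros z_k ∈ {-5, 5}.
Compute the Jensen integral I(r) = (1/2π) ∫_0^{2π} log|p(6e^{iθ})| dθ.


Zeros: -5, 5; r = 6.
Inside |z| < r: -5, 5. Outside (|z| ≥ r): ∅.
p(0) = -25, so log|p(0)| = log(25) = 3.2189.
Apply Jensen: I(r) = log|p(0)| + Σ_k log(r/|z_k|), summed over zeros inside |z| < r.
  log(r/|z_k|) for z_k = -5: log(6/5) = 0.1823
  log(r/|z_k|) for z_k = 5: log(6/5) = 0.1823
Sum over inside zeros: 0.3646.
I(r) = log|p(0)| + (inside sum) = 3.2189 + 0.3646 = 3.5835.
Closed form (all zeros inside, monic): I(r) = n·log(r) = 2·log(6) = 3.5835. ✓

I(r) ≈ 3.5835.


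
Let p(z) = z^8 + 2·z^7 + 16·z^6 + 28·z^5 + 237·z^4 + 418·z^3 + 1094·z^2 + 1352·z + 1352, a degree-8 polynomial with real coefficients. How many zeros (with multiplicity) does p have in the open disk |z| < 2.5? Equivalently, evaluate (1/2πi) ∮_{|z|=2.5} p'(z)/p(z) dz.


The zeros of p are: (2 + 3i), (2 - 3i), (-2 + 3i), (-2 - 3i), (0 + 2i), (0 - 2i), (-1 + 1i), (-1 - 1i).
Their magnitudes are: 3.606, 3.606, 3.606, 3.606, 2, 2, 1.414, 1.414.
Zeros with |z| < R = 2.5: (0 + 2i), (0 - 2i), (-1 + 1i), (-1 - 1i).
Count = 4.
By the argument principle, (1/2πi) ∮_{|z|=R} p'(z)/p(z) dz equals exactly this count.

Number of zeros inside |z| < 2.5: 4.


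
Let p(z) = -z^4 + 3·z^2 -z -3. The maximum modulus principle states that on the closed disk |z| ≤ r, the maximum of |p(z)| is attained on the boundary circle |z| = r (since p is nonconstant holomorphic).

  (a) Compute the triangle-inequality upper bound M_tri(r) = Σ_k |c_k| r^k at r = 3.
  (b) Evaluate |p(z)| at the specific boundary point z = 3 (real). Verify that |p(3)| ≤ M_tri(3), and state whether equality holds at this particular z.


Coefficients: c_0 = -3, c_1 = -1, c_2 = 3, c_3 = 0, c_4 = -1. Radius r = 3.
Part (a). Triangle bound: M_tri(r) = Σ_k |c_k| r^k
  = |-3|·3^0 + |-1|·3^1 + |3|·3^2 + |0|·3^3 + |-1|·3^4
  = 3 + 3 + 27 + 0 + 81 = 114.
This bounds M(r) := max_{|z|=r} |p(z)| from above; equality holds iff all terms c_k z^k can be made to align in phase at a single z on |z|=r.
Part (b). At z = 3 (real, on the circle |z| = r):
  p(3) = (-3)·3^0 + (-1)·3^1 + (3)·3^2 + (0)·3^3 + (-1)·3^4 = -60.
  |p(3)| = 60.
Check: |p(3)| = 60 ≤ 114 = M_tri(3). ✓ Equality does not hold at z = 3 (the coefficients have mixed signs, so the terms do not all align in phase there).

M_tri(3) = 114; |p(3)| = 60; equality at z=3: no.


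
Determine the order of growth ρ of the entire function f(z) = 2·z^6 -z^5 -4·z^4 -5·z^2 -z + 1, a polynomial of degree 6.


|f(z)| ≤ Σ|c_k|·r^k = O(r^6) as r → ∞. Polynomial growth is O(e^{r^ε}) for every ε > 0 (since r^6/e^{r^ε} → 0), so ρ ≤ ε for all ε > 0, i.e. ρ = 0. Every nonconstant polynomial has order 0.
Therefore ρ = 0.

Order ρ = 0.


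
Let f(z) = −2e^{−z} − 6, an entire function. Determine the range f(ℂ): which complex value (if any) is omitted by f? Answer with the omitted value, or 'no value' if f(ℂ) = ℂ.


Little Picard bounds the complement of f(ℂ) to at most one point.
e^{−z} is never zero on ℂ, so -2·e^{−z} takes every value in ℂ ∖ {0}. Adding -6 shifts the range to ℂ ∖ {-6}. Thus f omits exactly the value -6.

Omitted value: -6.


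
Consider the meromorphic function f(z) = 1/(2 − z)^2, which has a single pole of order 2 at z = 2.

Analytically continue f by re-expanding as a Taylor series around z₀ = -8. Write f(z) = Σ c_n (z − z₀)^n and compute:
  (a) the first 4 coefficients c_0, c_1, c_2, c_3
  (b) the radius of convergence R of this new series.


Let w = z − z₀, so z = z₀ + w.
Then 2 − z = 2 − (z₀ + w) = (2 − z₀) − w = 10 − w.
f(z) = 1/(10 − w)^2 = (1/(10)^2) · (1 − w/(10))^{−2}.
By the binomial series (1−u)^{−2} = Σ_{n≥0} C(n+1, 1) u^n for |u|<1, with u = w/(10):
  c_n = C(n+1, 1) / (10)^(n+2).
  c_0 = 1/(10)^2 = 1/100.
  c_1 = 2/(10)^3 = 1/500.
  c_2 = 3/(10)^4 = 3/10000.
  c_3 = 4/(10)^5 = 1/25000.
The series is valid for |w/d| < 1, i.e. |z − z₀| < |d|.
Radius of convergence: R = |2 − z₀| = |10| = 10 (distance from z₀ to the singularity z = 2).

c_0 = 1/100, c_1 = 1/500, c_2 = 3/10000, c_3 = 1/25000; R = 10.


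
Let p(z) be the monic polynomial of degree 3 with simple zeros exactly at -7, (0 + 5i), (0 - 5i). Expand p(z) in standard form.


The polynomial is p(z) = ∏_{α ∈ S} (z − α), where S = {-7, (0 + 5i), (0 - 5i)}.
Expanding the product yields: p(z) = z^3 + 7·z^2 + 25·z + 175.
Note conjugate pairs combine to real quadratics: (z − (0+5i))(z − (0−5i)) = z² + 25.
The resulting polynomial has degree 3 and real coefficients as required.

p(z) = z^3 + 7·z^2 + 25·z + 175.


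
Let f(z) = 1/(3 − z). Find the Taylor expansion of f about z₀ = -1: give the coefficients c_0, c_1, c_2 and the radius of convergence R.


Let w = z − z₀, so z = z₀ + w.
Then 3 − z = 3 − (z₀ + w) = (3 − z₀) − w = 4 − w.
f(z) = 1/(4 − w) = (1/(4)) · 1/(1 − w/(4)) = Σ_{n≥0} w^n / (4)^(n+1).
So c_n = 1/(4)^(n+1):
  c_0 = 1/(4)^1 = 1/4.
  c_1 = 1/(4)^2 = 1/16.
  c_2 = 1/(4)^3 = 1/64.
The series is valid for |w/d| < 1, i.e. |z − z₀| < |d|.
Radius of convergence: R = |3 − z₀| = |4| = 4 (distance from z₀ to the singularity z = 3).

c_0 = 1/4, c_1 = 1/16, c_2 = 1/64; R = 4.


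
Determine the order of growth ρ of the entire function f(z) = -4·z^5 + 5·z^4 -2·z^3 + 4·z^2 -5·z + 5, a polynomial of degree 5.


|f(z)| ≤ Σ|c_k|·r^k = O(r^5) as r → ∞. Polynomial growth is O(e^{r^ε}) for every ε > 0 (since r^5/e^{r^ε} → 0), so ρ ≤ ε for all ε > 0, i.e. ρ = 0. Every nonconstant polynomial has order 0.
Therefore ρ = 0.

Order ρ = 0.


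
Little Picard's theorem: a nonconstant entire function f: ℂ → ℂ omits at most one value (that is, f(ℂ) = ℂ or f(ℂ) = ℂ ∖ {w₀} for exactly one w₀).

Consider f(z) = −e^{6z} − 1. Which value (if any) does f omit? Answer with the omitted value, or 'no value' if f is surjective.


Little Picard bounds the complement of f(ℂ) to at most one point.
e^{6z} is never zero on ℂ, so -1·e^{6z} takes every value in ℂ ∖ {0}. Adding -1 shifts the range to ℂ ∖ {-1}. Thus f omits exactly the value -1.

Omitted value: -1.


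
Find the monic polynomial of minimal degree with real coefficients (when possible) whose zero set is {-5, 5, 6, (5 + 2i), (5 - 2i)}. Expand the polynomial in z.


The polynomial is p(z) = ∏_{α ∈ S} (z − α), where S = {-5, 5, 6, (5 + 2i), (5 - 2i)}.
Expanding the product yields: p(z) = z^5 -16·z^4 + 64·z^3 + 226·z^2 -2225·z + 4350.
Note conjugate pairs combine to real quadratics: (z − (5+2i))(z − (5−2i)) = z² − 10z + 29.
The resulting polynomial has degree 5 and real coefficients as required.

p(z) = z^5 -16·z^4 + 64·z^3 + 226·z^2 -2225·z + 4350.


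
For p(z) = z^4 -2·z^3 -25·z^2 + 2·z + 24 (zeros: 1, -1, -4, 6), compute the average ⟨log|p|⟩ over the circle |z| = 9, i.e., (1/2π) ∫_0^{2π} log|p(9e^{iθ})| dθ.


Zeros: -4, -1, 1, 6; r = 9.
Inside |z| < r: -4, -1, 1, 6. Outside (|z| ≥ r): ∅.
p(0) = 24, so log|p(0)| = log(24) = 3.1781.
Apply Jensen: I(r) = log|p(0)| + Σ_k log(r/|z_k|), summed over zeros inside |z| < r.
  log(r/|z_k|) for z_k = 1: log(9/1) = 2.1972
  log(r/|z_k|) for z_k = -1: log(9/1) = 2.1972
  log(r/|z_k|) for z_k = -4: log(9/4) = 0.8109
  log(r/|z_k|) for z_k = 6: log(9/6) = 0.4055
Sum over inside zeros: 5.6108.
I(r) = log|p(0)| + (inside sum) = 3.1781 + 5.6108 = 8.7889.
Closed form (all zeros inside, monic): I(r) = n·log(r) = 4·log(9) = 8.7889. ✓

I(r) ≈ 8.7889.


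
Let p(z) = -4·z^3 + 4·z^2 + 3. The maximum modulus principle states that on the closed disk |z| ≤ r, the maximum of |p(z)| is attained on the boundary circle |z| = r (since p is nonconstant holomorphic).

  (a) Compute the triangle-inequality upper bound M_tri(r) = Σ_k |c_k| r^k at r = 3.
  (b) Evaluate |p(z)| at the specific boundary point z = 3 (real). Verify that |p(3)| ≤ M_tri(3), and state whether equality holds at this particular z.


Coefficients: c_0 = 3, c_1 = 0, c_2 = 4, c_3 = -4. Radius r = 3.
Part (a). Triangle bound: M_tri(r) = Σ_k |c_k| r^k
  = |3|·3^0 + |0|·3^1 + |4|·3^2 + |-4|·3^3
  = 3 + 0 + 36 + 108 = 147.
This bounds M(r) := max_{|z|=r} |p(z)| from above; equality holds iff all terms c_k z^k can be made to align in phase at a single z on |z|=r.
Part (b). At z = 3 (real, on the circle |z| = r):
  p(3) = (3)·3^0 + (0)·3^1 + (4)·3^2 + (-4)·3^3 = -69.
  |p(3)| = 69.
Check: |p(3)| = 69 ≤ 147 = M_tri(3). ✓ Equality does not hold at z = 3 (the coefficients have mixed signs, so the terms do not all align in phase there).

M_tri(3) = 147; |p(3)| = 69; equality at z=3: no.


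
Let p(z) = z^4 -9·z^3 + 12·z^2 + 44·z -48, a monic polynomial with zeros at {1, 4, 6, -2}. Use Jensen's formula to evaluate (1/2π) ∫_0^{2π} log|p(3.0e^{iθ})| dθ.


Zeros: -2, 1, 4, 6; r = 3.0.
Inside |z| < r: -2, 1. Outside (|z| ≥ r): 4, 6.
p(0) = -48, so log|p(0)| = log(48) = 3.8712.
Apply Jensen: I(r) = log|p(0)| + Σ_k log(r/|z_k|), summed over zeros inside |z| < r.
  log(r/|z_k|) for z_k = 1: log(3.0/1) = 1.0986
  log(r/|z_k|) for z_k = -2: log(3.0/2) = 0.4055
  Outside zeros (4, 6) contribute nothing to the Jensen sum.
Sum over inside zeros: 1.5041.
I(r) = log|p(0)| + (inside sum) = 3.8712 + 1.5041 = 5.3753.
Note: since some zeros are outside |z| ≤ r, the simplified n·log(r) form does NOT apply — only the inside zeros contribute.

I(r) ≈ 5.3753.


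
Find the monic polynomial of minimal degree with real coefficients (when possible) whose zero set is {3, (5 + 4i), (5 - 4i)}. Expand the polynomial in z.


The polynomial is p(z) = ∏_{α ∈ S} (z − α), where S = {3, (5 + 4i), (5 - 4i)}.
Expanding the product yields: p(z) = z^3 -13·z^2 + 71·z -123.
Note conjugate pairs combine to real quadratics: (z − (5+4i))(z − (5−4i)) = z² − 10z + 41.
The resulting polynomial has degree 3 and real coefficients as required.

p(z) = z^3 -13·z^2 + 71·z -123.


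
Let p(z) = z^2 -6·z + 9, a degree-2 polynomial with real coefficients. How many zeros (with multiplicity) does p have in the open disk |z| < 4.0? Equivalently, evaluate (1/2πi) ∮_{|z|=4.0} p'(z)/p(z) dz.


The zeros of p are: 3, 3.
Their magnitudes are: 3, 3.
Zeros with |z| < R = 4.0: 3, 3.
Count = 2.
By the argument principle, (1/2πi) ∮_{|z|=R} p'(z)/p(z) dz equals exactly this count.

Number of zeros inside |z| < 4.0: 2.


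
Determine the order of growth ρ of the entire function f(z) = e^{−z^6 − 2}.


|e^{−z^6 − 2}| = e^{Re(-1·z^6) + -2} ≤ e^{1|z|^6 + -2} = e^{1r^6 + -2} on |z| = r, so ρ ≤ 6. Choosing z on |z|=r so that -1·z^6 is real positive (always possible by picking arg z appropriately) gives |f(z)| = e^{1r^6 + -2}, matching the bound. The additive constant -2 does not affect log log M(r) ~ 6·log r. Hence ρ = 6.
Therefore ρ = 6.

Order ρ = 6.


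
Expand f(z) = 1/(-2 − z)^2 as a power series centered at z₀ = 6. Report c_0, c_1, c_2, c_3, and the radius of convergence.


Let w = z − z₀, so z = z₀ + w.
Then -2 − z = -2 − (z₀ + w) = (-2 − z₀) − w = -8 − w.
f(z) = 1/(-8 − w)^2 = (1/(-8)^2) · (1 − w/(-8))^{−2}.
By the binomial series (1−u)^{−2} = Σ_{n≥0} C(n+1, 1) u^n for |u|<1, with u = w/(-8):
  c_n = C(n+1, 1) / (-8)^(n+2).
  c_0 = 1/(-8)^2 = 1/64.
  c_1 = 2/(-8)^3 = -1/256.
  c_2 = 3/(-8)^4 = 3/4096.
  c_3 = 4/(-8)^5 = -1/8192.
The series is valid for |w/d| < 1, i.e. |z − z₀| < |d|.
Radius of convergence: R = |-2 − z₀| = |-8| = 8 (distance from z₀ to the singularity z = -2).

c_0 = 1/64, c_1 = -1/256, c_2 = 3/4096, c_3 = -1/8192; R = 8.


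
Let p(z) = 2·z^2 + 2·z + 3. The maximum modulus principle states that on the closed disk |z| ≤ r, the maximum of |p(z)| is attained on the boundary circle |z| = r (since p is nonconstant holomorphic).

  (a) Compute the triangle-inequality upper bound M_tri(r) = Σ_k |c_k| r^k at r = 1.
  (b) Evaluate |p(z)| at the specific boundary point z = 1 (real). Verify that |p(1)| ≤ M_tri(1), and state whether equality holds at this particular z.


Coefficients: c_0 = 3, c_1 = 2, c_2 = 2. Radius r = 1.
Part (a). Triangle bound: M_tri(r) = Σ_k |c_k| r^k
  = |3|·1^0 + |2|·1^1 + |2|·1^2
  = 3 + 2 + 2 = 7.
This bounds M(r) := max_{|z|=r} |p(z)| from above; equality holds iff all terms c_k z^k can be made to align in phase at a single z on |z|=r.
Part (b). At z = 1 (real, on the circle |z| = r):
  p(1) = (3)·1^0 + (2)·1^1 + (2)·1^2 = 7.
  |p(1)| = 7.
Since all nonzero coefficients share the same sign, |p(1)| = 7 = M_tri(1); the triangle bound is attained at z = 1, so in fact M(r) = 7.

M_tri(1) = 7; |p(1)| = 7; equality at z=1: yes.


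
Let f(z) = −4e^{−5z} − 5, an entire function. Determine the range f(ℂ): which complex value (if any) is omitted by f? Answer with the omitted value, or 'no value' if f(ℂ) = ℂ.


Little Picard bounds the complement of f(ℂ) to at most one point.
e^{−5z} is never zero on ℂ, so -4·e^{−5z} takes every value in ℂ ∖ {0}. Adding -5 shifts the range to ℂ ∖ {-5}. Thus f omits exactly the value -5.

Omitted value: -5.


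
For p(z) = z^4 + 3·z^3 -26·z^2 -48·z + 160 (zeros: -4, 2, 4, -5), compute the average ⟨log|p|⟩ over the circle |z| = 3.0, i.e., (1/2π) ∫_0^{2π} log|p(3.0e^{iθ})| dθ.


Zeros: -5, -4, 2, 4; r = 3.0.
Inside |z| < r: 2. Outside (|z| ≥ r): -5, -4, 4.
p(0) = 160, so log|p(0)| = log(160) = 5.0752.
Apply Jensen: I(r) = log|p(0)| + Σ_k log(r/|z_k|), summed over zeros inside |z| < r.
  log(r/|z_k|) for z_k = 2: log(3.0/2) = 0.4055
  Outside zeros (-5, -4, 4) contribute nothing to the Jensen sum.
Sum over inside zeros: 0.4055.
I(r) = log|p(0)| + (inside sum) = 5.0752 + 0.4055 = 5.4806.
Note: since some zeros are outside |z| ≤ r, the simplified n·log(r) form does NOT apply — only the inside zeros contribute.

I(r) ≈ 5.4806.


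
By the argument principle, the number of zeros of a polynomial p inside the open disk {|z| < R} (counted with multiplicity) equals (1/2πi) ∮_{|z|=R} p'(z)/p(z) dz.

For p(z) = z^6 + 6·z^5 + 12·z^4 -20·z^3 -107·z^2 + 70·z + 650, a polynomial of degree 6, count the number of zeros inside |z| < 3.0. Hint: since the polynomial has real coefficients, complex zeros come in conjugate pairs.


The zeros of p are: (2 + 1i), (2 - 1i), (-2 + 3i), (-2 - 3i), (-3 + 1i), (-3 - 1i).
Their magnitudes are: 2.236, 2.236, 3.606, 3.606, 3.162, 3.162.
Zeros with |z| < R = 3.0: (2 + 1i), (2 - 1i).
Count = 2.
By the argument principle, (1/2πi) ∮_{|z|=R} p'(z)/p(z) dz equals exactly this count.

Number of zeros inside |z| < 3.0: 2.


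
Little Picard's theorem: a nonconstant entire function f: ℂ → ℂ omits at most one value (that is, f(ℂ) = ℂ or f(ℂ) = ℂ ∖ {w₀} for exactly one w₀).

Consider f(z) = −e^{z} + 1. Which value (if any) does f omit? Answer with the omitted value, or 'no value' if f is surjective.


Little Picard bounds the complement of f(ℂ) to at most one point.
e^{z} is never zero on ℂ, so -1·e^{z} takes every value in ℂ ∖ {0}. Adding 1 shifts the range to ℂ ∖ {1}. Thus f omits exactly the value 1.

Omitted value: 1.


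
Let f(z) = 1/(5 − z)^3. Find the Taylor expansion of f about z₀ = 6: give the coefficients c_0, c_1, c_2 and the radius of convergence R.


Let w = z − z₀, so z = z₀ + w.
Then 5 − z = 5 − (z₀ + w) = (5 − z₀) − w = -1 − w.
f(z) = 1/(-1 − w)^3 = (1/(-1)^3) · (1 − w/(-1))^{−3}.
By the binomial series (1−u)^{−3} = Σ_{n≥0} C(n+2, 2) u^n for |u|<1, with u = w/(-1):
  c_n = C(n+2, 2) / (-1)^(n+3).
  c_0 = 1/(-1)^3 = -1.
  c_1 = 3/(-1)^4 = 3.
  c_2 = 6/(-1)^5 = -6.
The series is valid for |w/d| < 1, i.e. |z − z₀| < |d|.
Radius of convergence: R = |5 − z₀| = |-1| = 1 (distance from z₀ to the singularity z = 5).

c_0 = -1, c_1 = 3, c_2 = -6; R = 1.


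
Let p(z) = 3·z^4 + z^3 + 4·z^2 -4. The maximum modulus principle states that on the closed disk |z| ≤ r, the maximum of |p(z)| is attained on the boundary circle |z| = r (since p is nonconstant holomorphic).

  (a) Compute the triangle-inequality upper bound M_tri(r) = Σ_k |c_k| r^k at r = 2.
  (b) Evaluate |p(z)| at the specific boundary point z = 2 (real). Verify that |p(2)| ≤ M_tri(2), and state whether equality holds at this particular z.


Coefficients: c_0 = -4, c_1 = 0, c_2 = 4, c_3 = 1, c_4 = 3. Radius r = 2.
Part (a). Triangle bound: M_tri(r) = Σ_k |c_k| r^k
  = |-4|·2^0 + |0|·2^1 + |4|·2^2 + |1|·2^3 + |3|·2^4
  = 4 + 0 + 16 + 8 + 48 = 76.
This bounds M(r) := max_{|z|=r} |p(z)| from above; equality holds iff all terms c_k z^k can be made to align in phase at a single z on |z|=r.
Part (b). At z = 2 (real, on the circle |z| = r):
  p(2) = (-4)·2^0 + (0)·2^1 + (4)·2^2 + (1)·2^3 + (3)·2^4 = 68.
  |p(2)| = 68.
Check: |p(2)| = 68 ≤ 76 = M_tri(2). ✓ Equality does not hold at z = 2 (the coefficients have mixed signs, so the terms do not all align in phase there).

M_tri(2) = 76; |p(2)| = 68; equality at z=2: no.


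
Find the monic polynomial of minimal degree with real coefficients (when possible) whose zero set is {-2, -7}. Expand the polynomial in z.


The polynomial is p(z) = ∏_{α ∈ S} (z − α), where S = {-2, -7}.
Expanding the product yields: p(z) = z^2 + 9·z + 14.
The resulting polynomial has degree 2 and real coefficients as required.

p(z) = z^2 + 9·z + 14.


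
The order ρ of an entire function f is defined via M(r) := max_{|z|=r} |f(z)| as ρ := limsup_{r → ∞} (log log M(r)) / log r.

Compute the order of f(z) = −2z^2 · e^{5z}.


M(r) = max_{|z|=r} |-2|·|z|^2·|e^{5z}| = 2·r^2 · e^{5r^1} (the factors attain their maxima compatibly on |z|=r). Then log M(r) = log 2 + 2·log r + 5r^1, dominated by the last term, so log log M(r) ~ 1·log r. The polynomial factor -2z^2 contributes only a log r term and does not affect the order. ρ = 1.
Therefore ρ = 1.

Order ρ = 1.


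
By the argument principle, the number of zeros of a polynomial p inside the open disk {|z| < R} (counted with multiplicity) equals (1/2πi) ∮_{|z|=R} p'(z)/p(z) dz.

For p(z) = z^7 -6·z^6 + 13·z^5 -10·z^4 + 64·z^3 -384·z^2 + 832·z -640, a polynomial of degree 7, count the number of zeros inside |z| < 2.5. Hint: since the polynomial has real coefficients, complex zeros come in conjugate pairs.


The zeros of p are: (2 + 2i), (2 - 2i), (2 + 1i), (2 - 1i), (-2 + 2i), (-2 - 2i), 2.
Their magnitudes are: 2.828, 2.828, 2.236, 2.236, 2.828, 2.828, 2.
Zeros with |z| < R = 2.5: (2 + 1i), (2 - 1i), 2.
Count = 3.
By the argument principle, (1/2πi) ∮_{|z|=R} p'(z)/p(z) dz equals exactly this count.

Number of zeros inside |z| < 2.5: 3.


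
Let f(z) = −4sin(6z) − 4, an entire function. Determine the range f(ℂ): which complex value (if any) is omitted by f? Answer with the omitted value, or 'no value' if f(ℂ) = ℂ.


Little Picard bounds the complement of f(ℂ) to at most one point.
sin is entire and surjective onto ℂ: for every w ∈ ℂ, sin(ζ) = w has a solution ζ ∈ ℂ (e.g., via the complex inverse arcsin). With ζ = 6z this gives z = ζ/(6). Then -4·sin(6z) takes every value in -4·ℂ = ℂ, and adding -4 is a bijection of ℂ. So f is surjective and omits no value. (Note: only on the real line is sin bounded by [−1, 1].)

Omitted value: no value.


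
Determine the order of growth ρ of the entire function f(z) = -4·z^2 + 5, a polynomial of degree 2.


|f(z)| ≤ Σ|c_k|·r^k = O(r^2) as r → ∞. Polynomial growth is O(e^{r^ε}) for every ε > 0 (since r^2/e^{r^ε} → 0), so ρ ≤ ε for all ε > 0, i.e. ρ = 0. Every nonconstant polynomial has order 0.
Therefore ρ = 0.

Order ρ = 0.


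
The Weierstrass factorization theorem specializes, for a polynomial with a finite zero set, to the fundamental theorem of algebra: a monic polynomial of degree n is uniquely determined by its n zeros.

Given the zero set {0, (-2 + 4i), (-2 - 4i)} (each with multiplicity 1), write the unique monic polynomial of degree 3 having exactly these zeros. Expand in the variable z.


The polynomial is p(z) = ∏_{α ∈ S} (z − α), where S = {0, (-2 + 4i), (-2 - 4i)}.
Expanding the product yields: p(z) = z^3 + 4·z^2 + 20·z.
Note conjugate pairs combine to real quadratics: (z − (-2+4i))(z − (-2−4i)) = z² + 4z + 20.
The resulting polynomial has degree 3 and real coefficients as required.

p(z) = z^3 + 4·z^2 + 20·z.


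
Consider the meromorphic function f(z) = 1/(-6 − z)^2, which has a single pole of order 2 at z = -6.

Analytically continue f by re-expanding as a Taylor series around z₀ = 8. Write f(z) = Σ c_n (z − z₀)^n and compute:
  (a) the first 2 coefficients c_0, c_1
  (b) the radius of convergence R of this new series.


Let w = z − z₀, so z = z₀ + w.
Then -6 − z = -6 − (z₀ + w) = (-6 − z₀) − w = -14 − w.
f(z) = 1/(-14 − w)^2 = (1/(-14)^2) · (1 − w/(-14))^{−2}.
By the binomial series (1−u)^{−2} = Σ_{n≥0} C(n+1, 1) u^n for |u|<1, with u = w/(-14):
  c_n = C(n+1, 1) / (-14)^(n+2).
  c_0 = 1/(-14)^2 = 1/196.
  c_1 = 2/(-14)^3 = -1/1372.
The series is valid for |w/d| < 1, i.e. |z − z₀| < |d|.
Radius of convergence: R = |-6 − z₀| = |-14| = 14 (distance from z₀ to the singularity z = -6).

c_0 = 1/196, c_1 = -1/1372; R = 14.


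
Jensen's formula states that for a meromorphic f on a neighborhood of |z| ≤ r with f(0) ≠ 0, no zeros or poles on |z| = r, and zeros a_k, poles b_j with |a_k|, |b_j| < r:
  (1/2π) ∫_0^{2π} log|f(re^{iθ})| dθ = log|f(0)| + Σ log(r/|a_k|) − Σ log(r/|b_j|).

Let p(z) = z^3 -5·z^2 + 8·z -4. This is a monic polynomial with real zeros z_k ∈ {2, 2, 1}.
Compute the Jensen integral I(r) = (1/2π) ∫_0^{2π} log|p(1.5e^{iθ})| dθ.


Zeros: 1, 2, 2; r = 1.5.
Inside |z| < r: 1. Outside (|z| ≥ r): 2, 2.
p(0) = -4, so log|p(0)| = log(4) = 1.3863.
Apply Jensen: I(r) = log|p(0)| + Σ_k log(r/|z_k|), summed over zeros inside |z| < r.
  log(r/|z_k|) for z_k = 1: log(1.5/1) = 0.4055
  Outside zeros (2, 2) contribute nothing to the Jensen sum.
Sum over inside zeros: 0.4055.
I(r) = log|p(0)| + (inside sum) = 1.3863 + 0.4055 = 1.7918.
Note: since some zeros are outside |z| ≤ r, the simplified n·log(r) form does NOT apply — only the inside zeros contribute.

I(r) ≈ 1.7918.


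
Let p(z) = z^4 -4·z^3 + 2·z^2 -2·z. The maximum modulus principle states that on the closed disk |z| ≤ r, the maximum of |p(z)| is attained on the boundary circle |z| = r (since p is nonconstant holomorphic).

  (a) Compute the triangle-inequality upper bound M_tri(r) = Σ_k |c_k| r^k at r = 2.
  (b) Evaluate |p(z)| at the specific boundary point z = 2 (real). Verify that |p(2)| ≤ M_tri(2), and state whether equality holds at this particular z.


Coefficients: c_0 = 0, c_1 = -2, c_2 = 2, c_3 = -4, c_4 = 1. Radius r = 2.
Part (a). Triangle bound: M_tri(r) = Σ_k |c_k| r^k
  = |0|·2^0 + |-2|·2^1 + |2|·2^2 + |-4|·2^3 + |1|·2^4
  = 0 + 4 + 8 + 32 + 16 = 60.
This bounds M(r) := max_{|z|=r} |p(z)| from above; equality holds iff all terms c_k z^k can be made to align in phase at a single z on |z|=r.
Part (b). At z = 2 (real, on the circle |z| = r):
  p(2) = (0)·2^0 + (-2)·2^1 + (2)·2^2 + (-4)·2^3 + (1)·2^4 = -12.
  |p(2)| = 12.
Check: |p(2)| = 12 ≤ 60 = M_tri(2). ✓ Equality does not hold at z = 2 (the coefficients have mixed signs, so the terms do not all align in phase there).

M_tri(2) = 60; |p(2)| = 12; equality at z=2: no.


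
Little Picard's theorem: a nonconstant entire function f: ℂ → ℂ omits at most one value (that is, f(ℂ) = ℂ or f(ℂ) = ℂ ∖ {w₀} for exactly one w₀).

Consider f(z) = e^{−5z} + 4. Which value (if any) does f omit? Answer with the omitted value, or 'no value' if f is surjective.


Little Picard bounds the complement of f(ℂ) to at most one point.
e^{−5z} is never zero on ℂ, so 1·e^{−5z} takes every value in ℂ ∖ {0}. Adding 4 shifts the range to ℂ ∖ {4}. Thus f omits exactly the value 4.

Omitted value: 4.


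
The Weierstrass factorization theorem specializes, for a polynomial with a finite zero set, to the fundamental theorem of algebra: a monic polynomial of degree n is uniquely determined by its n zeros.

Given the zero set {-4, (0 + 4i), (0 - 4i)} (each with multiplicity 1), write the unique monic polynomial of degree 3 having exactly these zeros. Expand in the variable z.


The polynomial is p(z) = ∏_{α ∈ S} (z − α), where S = {-4, (0 + 4i), (0 - 4i)}.
Expanding the product yields: p(z) = z^3 + 4·z^2 + 16·z + 64.
Note conjugate pairs combine to real quadratics: (z − (0+4i))(z − (0−4i)) = z² + 16.
The resulting polynomial has degree 3 and real coefficients as required.

p(z) = z^3 + 4·z^2 + 16·z + 64.


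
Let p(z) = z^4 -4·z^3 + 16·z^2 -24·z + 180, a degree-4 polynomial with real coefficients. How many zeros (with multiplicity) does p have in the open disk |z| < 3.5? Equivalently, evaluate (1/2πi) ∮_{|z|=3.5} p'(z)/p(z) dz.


The zeros of p are: (3 + 3i), (3 - 3i), (-1 + 3i), (-1 - 3i).
Their magnitudes are: 4.243, 4.243, 3.162, 3.162.
Zeros with |z| < R = 3.5: (-1 + 3i), (-1 - 3i).
Count = 2.
By the argument principle, (1/2πi) ∮_{|z|=R} p'(z)/p(z) dz equals exactly this count.

Number of zeros inside |z| < 3.5: 2.


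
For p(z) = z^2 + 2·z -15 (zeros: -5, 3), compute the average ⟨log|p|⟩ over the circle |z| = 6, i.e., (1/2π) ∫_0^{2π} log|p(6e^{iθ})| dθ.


Zeros: -5, 3; r = 6.
Inside |z| < r: -5, 3. Outside (|z| ≥ r): ∅.
p(0) = -15, so log|p(0)| = log(15) = 2.7081.
Apply Jensen: I(r) = log|p(0)| + Σ_k log(r/|z_k|), summed over zeros inside |z| < r.
  log(r/|z_k|) for z_k = -5: log(6/5) = 0.1823
  log(r/|z_k|) for z_k = 3: log(6/3) = 0.6931
Sum over inside zeros: 0.8755.
I(r) = log|p(0)| + (inside sum) = 2.7081 + 0.8755 = 3.5835.
Closed form (all zeros inside, monic): I(r) = n·log(r) = 2·log(6) = 3.5835. ✓

I(r) ≈ 3.5835.


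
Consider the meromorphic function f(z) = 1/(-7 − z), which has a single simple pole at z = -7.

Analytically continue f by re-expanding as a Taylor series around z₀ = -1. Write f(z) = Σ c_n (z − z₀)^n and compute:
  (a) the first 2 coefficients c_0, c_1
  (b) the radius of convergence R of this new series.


Let w = z − z₀, so z = z₀ + w.
Then -7 − z = -7 − (z₀ + w) = (-7 − z₀) − w = -6 − w.
f(z) = 1/(-6 − w) = (1/(-6)) · 1/(1 − w/(-6)) = Σ_{n≥0} w^n / (-6)^(n+1).
So c_n = 1/(-6)^(n+1):
  c_0 = 1/(-6)^1 = -1/6.
  c_1 = 1/(-6)^2 = 1/36.
The series is valid for |w/d| < 1, i.e. |z − z₀| < |d|.
Radius of convergence: R = |-7 − z₀| = |-6| = 6 (distance from z₀ to the singularity z = -7).

c_0 = -1/6, c_1 = 1/36; R = 6.


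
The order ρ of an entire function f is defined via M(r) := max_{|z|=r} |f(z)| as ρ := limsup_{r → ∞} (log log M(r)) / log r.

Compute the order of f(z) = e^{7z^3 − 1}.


|e^{7z^3 − 1}| = e^{Re(7·z^3) + -1} ≤ e^{7|z|^3 + -1} = e^{7r^3 + -1} on |z| = r, so ρ ≤ 3. Choosing z on |z|=r so that 7·z^3 is real positive (always possible by picking arg z appropriately) gives |f(z)| = e^{7r^3 + -1}, matching the bound. The additive constant -1 does not affect log log M(r) ~ 3·log r. Hence ρ = 3.
Therefore ρ = 3.

Order ρ = 3.


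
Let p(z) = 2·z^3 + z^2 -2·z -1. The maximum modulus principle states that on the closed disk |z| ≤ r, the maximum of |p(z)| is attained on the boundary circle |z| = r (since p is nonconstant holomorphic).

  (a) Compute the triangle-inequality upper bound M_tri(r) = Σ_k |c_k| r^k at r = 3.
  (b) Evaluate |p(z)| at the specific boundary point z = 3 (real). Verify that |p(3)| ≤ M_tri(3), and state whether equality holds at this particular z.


Coefficients: c_0 = -1, c_1 = -2, c_2 = 1, c_3 = 2. Radius r = 3.
Part (a). Triangle bound: M_tri(r) = Σ_k |c_k| r^k
  = |-1|·3^0 + |-2|·3^1 + |1|·3^2 + |2|·3^3
  = 1 + 6 + 9 + 54 = 70.
This bounds M(r) := max_{|z|=r} |p(z)| from above; equality holds iff all terms c_k z^k can be made to align in phase at a single z on |z|=r.
Part (b). At z = 3 (real, on the circle |z| = r):
  p(3) = (-1)·3^0 + (-2)·3^1 + (1)·3^2 + (2)·3^3 = 56.
  |p(3)| = 56.
Check: |p(3)| = 56 ≤ 70 = M_tri(3). ✓ Equality does not hold at z = 3 (the coefficients have mixed signs, so the terms do not all align in phase there).

M_tri(3) = 70; |p(3)| = 56; equality at z=3: no.


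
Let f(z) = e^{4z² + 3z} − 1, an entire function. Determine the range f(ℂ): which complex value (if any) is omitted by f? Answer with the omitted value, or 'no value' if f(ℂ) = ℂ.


Little Picard bounds the complement of f(ℂ) to at most one point.
The exponent g(z) = 4z² + 3z is a nonconstant polynomial, hence surjective onto ℂ. So e^{g(z)} takes every value in {e^w : w ∈ ℂ} = ℂ ∖ {0}. Adding -1 shifts the range to ℂ ∖ {-1}. f omits exactly -1.

Omitted value: -1.


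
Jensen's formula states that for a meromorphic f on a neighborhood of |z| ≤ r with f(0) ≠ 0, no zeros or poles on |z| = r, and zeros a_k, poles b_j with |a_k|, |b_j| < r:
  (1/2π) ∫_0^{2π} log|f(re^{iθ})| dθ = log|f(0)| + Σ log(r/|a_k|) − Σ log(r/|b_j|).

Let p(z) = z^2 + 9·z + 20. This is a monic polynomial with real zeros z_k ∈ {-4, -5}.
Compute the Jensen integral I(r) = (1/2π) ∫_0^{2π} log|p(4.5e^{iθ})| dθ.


Zeros: -5, -4; r = 4.5.
Inside |z| < r: -4. Outside (|z| ≥ r): -5.
p(0) = 20, so log|p(0)| = log(20) = 2.9957.
Apply Jensen: I(r) = log|p(0)| + Σ_k log(r/|z_k|), summed over zeros inside |z| < r.
  log(r/|z_k|) for z_k = -4: log(4.5/4) = 0.1178
  Outside zeros (-5) contribute nothing to the Jensen sum.
Sum over inside zeros: 0.1178.
I(r) = log|p(0)| + (inside sum) = 2.9957 + 0.1178 = 3.1135.
Note: since some zeros are outside |z| ≤ r, the simplified n·log(r) form does NOT apply — only the inside zeros contribute.

I(r) ≈ 3.1135.


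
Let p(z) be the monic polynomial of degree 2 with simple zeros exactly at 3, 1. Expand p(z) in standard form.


The polynomial is p(z) = ∏_{α ∈ S} (z − α), where S = {3, 1}.
Expanding the product yields: p(z) = z^2 -4·z + 3.
The resulting polynomial has degree 2 and real coefficients as required.

p(z) = z^2 -4·z + 3.


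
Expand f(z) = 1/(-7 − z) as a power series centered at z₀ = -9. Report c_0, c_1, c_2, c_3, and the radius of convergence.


Let w = z − z₀, so z = z₀ + w.
Then -7 − z = -7 − (z₀ + w) = (-7 − z₀) − w = 2 − w.
f(z) = 1/(2 − w) = (1/(2)) · 1/(1 − w/(2)) = Σ_{n≥0} w^n / (2)^(n+1).
So c_n = 1/(2)^(n+1):
  c_0 = 1/(2)^1 = 1/2.
  c_1 = 1/(2)^2 = 1/4.
  c_2 = 1/(2)^3 = 1/8.
  c_3 = 1/(2)^4 = 1/16.
The series is valid for |w/d| < 1, i.e. |z − z₀| < |d|.
Radius of convergence: R = |-7 − z₀| = |2| = 2 (distance from z₀ to the singularity z = -7).

c_0 = 1/2, c_1 = 1/4, c_2 = 1/8, c_3 = 1/16; R = 2.


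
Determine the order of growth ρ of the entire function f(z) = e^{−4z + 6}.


|e^{−4z + 6}| = e^{Re(-4·z) + 6} ≤ e^{4|z|^1 + 6} = e^{4r^1 + 6} on |z| = r, so ρ ≤ 1. Choosing z on |z|=r so that -4·z is real positive (always possible by picking arg z appropriately) gives |f(z)| = e^{4r^1 + 6}, matching the bound. The additive constant 6 does not affect log log M(r) ~ 1·log r. Hence ρ = 1.
Therefore ρ = 1.

Order ρ = 1.


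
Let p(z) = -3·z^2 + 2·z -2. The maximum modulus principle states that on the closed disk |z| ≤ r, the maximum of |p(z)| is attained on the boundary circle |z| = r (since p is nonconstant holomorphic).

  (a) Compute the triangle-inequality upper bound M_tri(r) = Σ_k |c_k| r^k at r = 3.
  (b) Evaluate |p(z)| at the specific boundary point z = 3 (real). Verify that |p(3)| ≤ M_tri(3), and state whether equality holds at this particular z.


Coefficients: c_0 = -2, c_1 = 2, c_2 = -3. Radius r = 3.
Part (a). Triangle bound: M_tri(r) = Σ_k |c_k| r^k
  = |-2|·3^0 + |2|·3^1 + |-3|·3^2
  = 2 + 6 + 27 = 35.
This bounds M(r) := max_{|z|=r} |p(z)| from above; equality holds iff all terms c_k z^k can be made to align in phase at a single z on |z|=r.
Part (b). At z = 3 (real, on the circle |z| = r):
  p(3) = (-2)·3^0 + (2)·3^1 + (-3)·3^2 = -23.
  |p(3)| = 23.
Check: |p(3)| = 23 ≤ 35 = M_tri(3). ✓ Equality does not hold at z = 3 (the coefficients have mixed signs, so the terms do not all align in phase there).

M_tri(3) = 35; |p(3)| = 23; equality at z=3: no.


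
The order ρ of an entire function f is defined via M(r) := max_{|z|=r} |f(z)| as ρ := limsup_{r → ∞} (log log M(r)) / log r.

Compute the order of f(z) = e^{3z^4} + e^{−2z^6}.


Each summand is entire of order 4 and 6 respectively (as in the single-exponential case). The order of a sum is at most the max of the orders, so ρ ≤ 6. For the lower bound: on |z|=r choose arg z so that -2z^6 is real positive; then |e^{-2z^6}| = e^{2r^6} while |e^{3z^4}| ≤ e^{3r^4} = o(e^{2r^6}). So |f| ≥ e^{2r^6}(1 − o(1)) and ρ ≥ 6. Hence ρ = max(4, 6) = 6.
Therefore ρ = 6.

Order ρ = 6.
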